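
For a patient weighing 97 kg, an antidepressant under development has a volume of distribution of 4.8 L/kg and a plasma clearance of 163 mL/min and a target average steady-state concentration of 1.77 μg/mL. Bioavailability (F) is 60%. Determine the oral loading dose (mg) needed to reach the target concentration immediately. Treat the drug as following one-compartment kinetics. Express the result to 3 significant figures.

Vd = 4.8 L/kg × 97 kg = 465.6 L
LD = Vd × C / F = 465.6 × 1.770 / 0.6 = 1374 mg

1370 mg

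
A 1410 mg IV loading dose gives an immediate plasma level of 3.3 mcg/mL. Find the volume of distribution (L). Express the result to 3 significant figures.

427 L

Immediately after an IV bolus, C₀ = Dose / Vd, so Vd = Dose / C₀.
Vd = 1410 / 3.3 = 427.3 L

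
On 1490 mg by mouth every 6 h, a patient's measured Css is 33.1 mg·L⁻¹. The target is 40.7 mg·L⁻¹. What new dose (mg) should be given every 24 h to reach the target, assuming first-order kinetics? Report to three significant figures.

For first-order elimination, Css ∝ F·D/(CL·τ); F and CL are unchanged, so Css ∝ D/τ.
D₂ = D₁ × (Css,target / Css,current) × (τ₂/τ₁) = 1490 × (40.7/33.1) × (24/6) = 7328 mg

7330 mg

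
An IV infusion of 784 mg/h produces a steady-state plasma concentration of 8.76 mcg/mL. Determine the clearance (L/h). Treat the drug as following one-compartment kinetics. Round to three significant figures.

89.5 L/h

At steady state, infusion rate = CL × Css, so CL = rate / Css.
CL = 784 / 8.76 = 89.50 L/h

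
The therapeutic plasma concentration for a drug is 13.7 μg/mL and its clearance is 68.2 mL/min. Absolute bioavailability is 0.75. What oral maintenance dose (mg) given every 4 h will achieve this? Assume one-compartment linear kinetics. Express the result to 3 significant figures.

299 mg

CL = 68.2 mL/min × 60/1000 = 4.092 L/h
D = CL × Css × τ / F = 4.092 × 13.7 × 4 / 0.75 = 299.0 mg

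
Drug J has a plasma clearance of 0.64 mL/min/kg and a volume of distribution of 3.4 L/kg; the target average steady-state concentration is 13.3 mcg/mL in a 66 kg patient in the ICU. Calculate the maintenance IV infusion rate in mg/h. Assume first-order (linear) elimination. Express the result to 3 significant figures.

CL = 0.64 mL/min/kg × 66 kg = 42.24 mL/min = 42.24 × 60/1000 = 2.534 L/h
Vd does not affect the maintenance rate; only clearance governs steady-state input.
R₀ = 2.534 × 13.3 = 33.70 mg/h

33.7 mg/h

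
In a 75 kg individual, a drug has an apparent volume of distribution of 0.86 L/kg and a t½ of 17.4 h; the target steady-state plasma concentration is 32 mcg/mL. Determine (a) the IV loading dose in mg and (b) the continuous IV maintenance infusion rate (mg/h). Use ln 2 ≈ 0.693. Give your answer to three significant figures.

Total Vd = 0.86 × 75 = 64.50 L
LD = Vd × C = 64.50 × 32 = 2064 mg
CL = 0.693 × Vd / t½ = 0.693 × 64.50 / 17.4 = 2.569 L/h
Infusion rate = CL × Css = 2.569 × 32 = 82.21 mg/h

(a) 2060 mg; (b) 82.2 mg/h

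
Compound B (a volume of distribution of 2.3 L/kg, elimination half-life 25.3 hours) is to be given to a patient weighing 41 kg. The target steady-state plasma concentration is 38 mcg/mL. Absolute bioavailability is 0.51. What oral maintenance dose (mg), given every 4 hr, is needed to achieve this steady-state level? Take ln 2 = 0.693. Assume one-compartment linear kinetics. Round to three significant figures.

Total Vd = 2.3 × 41 = 94.30 L
CL = ln 2 · Vd / t½ = 0.693 × 94.30 / 25.3 = 2.583 L/h
D = CL × Css × τ / F = 2.583 × 38 × 4 / 0.51 = 769.8 mg

770 mg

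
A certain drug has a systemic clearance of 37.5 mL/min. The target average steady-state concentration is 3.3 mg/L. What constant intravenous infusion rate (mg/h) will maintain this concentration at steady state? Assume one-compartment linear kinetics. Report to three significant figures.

7.43 mg/h

CL = 37.5 mL/min × 60/1000 = 2.250 L/h
At steady state, infusion rate equals elimination rate: rate in = CL × Css.
R₀ = 2.250 × 3.3 = 7.425 mg/h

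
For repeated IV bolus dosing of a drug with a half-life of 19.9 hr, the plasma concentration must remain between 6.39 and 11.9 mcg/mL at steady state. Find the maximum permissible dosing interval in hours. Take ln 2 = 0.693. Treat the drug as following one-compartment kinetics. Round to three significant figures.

17.9 h

k = 0.693 / t½ = 0.693 / 19.9 = 0.03482 h⁻¹
Between IV bolus doses, concentration decays as C = C₀·e^(−kτ), so C_peak/C_trough = e^(kτ).
τ_max = ln(C_peak/C_trough) / k = ln(11.9/6.39) / 0.03482 = 0.6218 / 0.03482 = 17.86 h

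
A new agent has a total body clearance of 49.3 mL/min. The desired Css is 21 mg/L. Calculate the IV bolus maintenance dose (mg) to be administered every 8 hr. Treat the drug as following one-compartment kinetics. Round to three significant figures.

497 mg

CL = 49.3 mL/min = 49.3 × 0.06 = 2.958 L/h
D = CL × Css × τ = 2.958 × 21 × 8 = 496.9 mg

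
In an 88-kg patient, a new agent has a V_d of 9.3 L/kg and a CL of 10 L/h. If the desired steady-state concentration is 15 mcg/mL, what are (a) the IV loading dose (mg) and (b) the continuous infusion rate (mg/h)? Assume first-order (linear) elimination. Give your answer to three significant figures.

(a) 12300 mg; (b) 150 mg/h

Total Vd = 9.3 × 88 = 818.4 L
LD = Vd · C_target = 818.4 × 15 = 12280 mg
Infusion rate = 10.00 L/h × 15 mg/L = 150.0 mg/h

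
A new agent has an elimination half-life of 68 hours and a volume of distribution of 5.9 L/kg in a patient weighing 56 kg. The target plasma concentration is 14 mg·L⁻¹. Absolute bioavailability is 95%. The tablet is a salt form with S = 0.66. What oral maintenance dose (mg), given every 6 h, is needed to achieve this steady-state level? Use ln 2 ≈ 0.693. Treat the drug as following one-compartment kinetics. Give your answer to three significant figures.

451 mg

Total Vd = 5.9 × 56 = 330.4 L
k = 0.693/68 = 0.01019 h⁻¹, so CL = k·Vd = 0.01019 × 330.4 = 3.367 L/h
D = CL × Css × τ / F / S = 3.367 × 14 × 6 / 0.95 / 0.66 = 451.1 mg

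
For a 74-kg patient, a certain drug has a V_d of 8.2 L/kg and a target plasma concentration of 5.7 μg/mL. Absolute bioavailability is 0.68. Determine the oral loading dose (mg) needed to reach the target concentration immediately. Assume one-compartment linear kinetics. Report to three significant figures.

5090 mg

Total Vd = 8.2 × 74 = 606.8 L
LD = Vd × C / F = 606.8 × 5.700 / 0.68 = 5086 mg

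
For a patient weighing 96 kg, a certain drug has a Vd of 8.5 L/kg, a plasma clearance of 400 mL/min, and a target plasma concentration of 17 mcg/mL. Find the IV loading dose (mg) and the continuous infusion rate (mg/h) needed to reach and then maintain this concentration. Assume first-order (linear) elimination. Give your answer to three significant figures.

(a) 13900 mg; (b) 408 mg/h

Vd(total) = 96 kg × 8.5 L/kg = 816.0 L
LD = Vd · C_target = 816.0 × 17 = 13870 mg
Convert clearance: 400 mL/min × 60 min/h ÷ 1000 mL/L = 24.00 L/h
Maintenance infusion rate = CL × Css = 24.00 × 17 = 408.0 mg/h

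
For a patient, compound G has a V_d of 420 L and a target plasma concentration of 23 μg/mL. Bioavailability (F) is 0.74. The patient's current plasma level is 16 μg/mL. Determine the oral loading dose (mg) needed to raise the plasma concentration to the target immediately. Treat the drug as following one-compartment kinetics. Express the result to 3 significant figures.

The loading dose fills Vd to the target concentration.
Concentration deficit ΔC = 23 − 16 = 7.000 mg/L
LD = Vd × ΔC / F = 420.0 × 7.000 / 0.74 = 3973 mg

3970 mg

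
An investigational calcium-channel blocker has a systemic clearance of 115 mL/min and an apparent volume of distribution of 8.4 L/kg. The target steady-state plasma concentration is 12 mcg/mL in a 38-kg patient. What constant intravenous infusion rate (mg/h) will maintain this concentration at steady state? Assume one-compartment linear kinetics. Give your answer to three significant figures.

82.8 mg/h

Convert clearance: 115 mL/min × 60 min/h ÷ 1000 mL/L = 6.900 L/h
Rate = CL × Css = 6.900 × 12 = 82.80 mg/h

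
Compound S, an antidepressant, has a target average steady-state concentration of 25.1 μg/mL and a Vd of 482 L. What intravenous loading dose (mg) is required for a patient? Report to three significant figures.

The loading dose fills Vd to the target concentration.
LD = Vd × C = 482.0 × 25.10 = 12100 mg

12100 mg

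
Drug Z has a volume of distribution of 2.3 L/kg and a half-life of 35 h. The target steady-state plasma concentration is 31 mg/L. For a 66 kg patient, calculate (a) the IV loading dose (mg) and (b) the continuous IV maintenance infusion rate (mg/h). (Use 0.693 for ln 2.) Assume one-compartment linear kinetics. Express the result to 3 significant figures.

(a) 4710 mg; (b) 93.2 mg/h

Vd(total) = 66 kg × 2.3 L/kg = 151.8 L
LD = Vd × C = 151.8 × 31 = 4706 mg
CL = 0.693 × Vd / t½ = 0.693 × 151.8 / 35 = 3.006 L/h
Infusion rate = CL × Css = 3.006 × 31 = 93.19 mg/h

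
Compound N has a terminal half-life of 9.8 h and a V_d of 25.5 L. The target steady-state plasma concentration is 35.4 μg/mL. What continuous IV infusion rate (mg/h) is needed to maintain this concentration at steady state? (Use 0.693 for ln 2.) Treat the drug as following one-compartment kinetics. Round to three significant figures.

63.8 mg/h

CL = ln 2 · Vd / t½ = 0.693 × 25.50 / 9.8 = 1.803 L/h
Infusion rate = CL × Css = 1.803 × 35.4 = 63.83 mg/h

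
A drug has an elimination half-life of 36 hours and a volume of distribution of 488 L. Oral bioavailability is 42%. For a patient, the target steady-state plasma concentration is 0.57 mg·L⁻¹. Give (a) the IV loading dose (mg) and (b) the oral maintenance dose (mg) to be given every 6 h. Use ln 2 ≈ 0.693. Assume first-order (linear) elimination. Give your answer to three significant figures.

(a) 278 mg; (b) 76.5 mg

LD = Vd × C = 488.0 × 0.57 = 278.2 mg
CL = 0.693 × Vd / t½ = 0.693 × 488.0 / 36 = 9.394 L/h
D = CL × Css × τ / F = 9.394 × 0.57 × 6 / 0.42 = 76.49 mg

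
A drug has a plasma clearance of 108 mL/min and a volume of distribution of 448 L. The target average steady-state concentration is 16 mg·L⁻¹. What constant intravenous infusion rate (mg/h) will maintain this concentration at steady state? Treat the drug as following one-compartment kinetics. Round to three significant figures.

Convert clearance: 108 mL/min × 60 min/h ÷ 1000 mL/L = 6.480 L/h
Vd does not affect the maintenance rate; only clearance governs steady-state input.
R₀ = 6.480 × 16 = 103.7 mg/h

104 mg/h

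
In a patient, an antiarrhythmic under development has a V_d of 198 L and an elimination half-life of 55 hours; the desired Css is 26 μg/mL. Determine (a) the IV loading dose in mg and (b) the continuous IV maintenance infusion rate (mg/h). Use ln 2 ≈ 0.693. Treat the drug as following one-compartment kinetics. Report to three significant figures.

LD = Vd × C = 198.0 × 26 = 5148 mg
CL = 0.693 × Vd / t½ = 0.693 × 198.0 / 55 = 2.495 L/h
Infusion rate = CL × Css = 2.495 × 26 = 64.87 mg/h

(a) 5150 mg; (b) 64.9 mg/h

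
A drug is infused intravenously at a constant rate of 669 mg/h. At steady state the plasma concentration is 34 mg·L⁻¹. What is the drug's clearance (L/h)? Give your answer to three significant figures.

19.7 L/h

At steady state, infusion rate = CL × Css, so CL = rate / Css.
CL = 669 / 34 = 19.68 L/h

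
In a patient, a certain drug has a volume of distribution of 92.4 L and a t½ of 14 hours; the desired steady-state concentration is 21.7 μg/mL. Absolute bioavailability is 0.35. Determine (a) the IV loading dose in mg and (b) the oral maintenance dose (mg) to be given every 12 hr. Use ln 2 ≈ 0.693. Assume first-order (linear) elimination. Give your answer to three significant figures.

LD = Vd × C = 92.40 × 21.7 = 2005 mg
CL = 0.693 × Vd / t½ = 0.693 × 92.40 / 14 = 4.574 L/h
D = CL × Css × τ / F = 4.574 × 21.7 × 12 / 0.35 = 3403 mg

(a) 2010 mg; (b) 3400 mg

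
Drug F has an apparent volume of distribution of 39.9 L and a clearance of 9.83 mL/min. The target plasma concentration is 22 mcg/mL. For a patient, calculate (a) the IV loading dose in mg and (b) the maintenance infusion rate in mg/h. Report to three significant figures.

(a) 878 mg; (b) 13.0 mg/h

LD = Vd · C_target = 39.90 × 22 = 877.8 mg
Convert clearance: 9.83 mL/min × 60 min/h ÷ 1000 mL/L = 0.5898 L/h
Maintenance: replace elimination → rate = CL × Css = 0.5898 × 22 = 12.98 mg/h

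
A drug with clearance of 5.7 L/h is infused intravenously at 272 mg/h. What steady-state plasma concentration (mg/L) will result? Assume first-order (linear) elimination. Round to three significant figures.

47.7 mg/L

Css = rate / CL = 272 / 5.700 = 47.72 mg/L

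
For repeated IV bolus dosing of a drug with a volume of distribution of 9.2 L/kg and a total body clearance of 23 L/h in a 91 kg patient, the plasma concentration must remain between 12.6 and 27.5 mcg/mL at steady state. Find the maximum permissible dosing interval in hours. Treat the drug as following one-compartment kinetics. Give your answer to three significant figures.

Vd = 9.2 L/kg × 91 kg = 837.2 L
k = CL / Vd = 23.00 / 837.2 = 0.02747 h⁻¹
Between IV bolus doses, concentration decays as C = C₀·e^(−kτ), so C_peak/C_trough = e^(kτ).
τ_max = ln(C_peak/C_trough) / k = ln(27.5/12.6) / 0.02747 = 0.7805 / 0.02747 = 28.41 h

28.4 h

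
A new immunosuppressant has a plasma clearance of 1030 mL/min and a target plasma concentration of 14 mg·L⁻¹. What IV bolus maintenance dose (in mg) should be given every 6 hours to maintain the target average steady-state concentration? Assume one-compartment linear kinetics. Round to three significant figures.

Convert clearance: 1030 mL/min × 60 min/h ÷ 1000 mL/L = 61.80 L/h
D = CL × Css × τ = 61.80 × 14 × 6 = 5191 mg

5190 mg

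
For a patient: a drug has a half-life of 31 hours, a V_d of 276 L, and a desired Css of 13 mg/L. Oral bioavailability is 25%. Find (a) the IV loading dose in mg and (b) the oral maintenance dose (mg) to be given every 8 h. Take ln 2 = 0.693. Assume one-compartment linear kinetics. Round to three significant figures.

LD = Vd × C = 276.0 × 13 = 3588 mg
CL = 0.693 × Vd / t½ = 0.693 × 276.0 / 31 = 6.170 L/h
D = CL × Css × τ / F = 6.170 × 13 × 8 / 0.25 = 2567 mg

(a) 3590 mg; (b) 2570 mg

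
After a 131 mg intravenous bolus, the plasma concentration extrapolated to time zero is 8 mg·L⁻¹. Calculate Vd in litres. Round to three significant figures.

Immediately after an IV bolus, C₀ = Dose / Vd, so Vd = Dose / C₀.
Vd = 131 / 8 = 16.38 L

16.4 L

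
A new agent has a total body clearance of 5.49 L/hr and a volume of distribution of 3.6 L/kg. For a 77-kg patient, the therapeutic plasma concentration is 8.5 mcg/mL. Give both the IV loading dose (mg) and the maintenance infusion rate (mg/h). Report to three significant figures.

Total Vd = 3.6 × 77 = 277.2 L
LD = Vd · C_target = 277.2 × 8.5 = 2356 mg
Maintenance infusion rate = CL × Css = 5.490 × 8.5 = 46.67 mg/h

(a) 2360 mg; (b) 46.7 mg/h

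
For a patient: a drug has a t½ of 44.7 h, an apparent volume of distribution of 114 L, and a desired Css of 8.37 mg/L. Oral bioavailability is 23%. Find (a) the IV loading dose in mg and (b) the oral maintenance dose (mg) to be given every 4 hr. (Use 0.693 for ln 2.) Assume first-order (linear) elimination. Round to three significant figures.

LD = Vd × C = 114.0 × 8.37 = 954.2 mg
CL = 0.693 × Vd / t½ = 0.693 × 114.0 / 44.7 = 1.767 L/h
D = CL × Css × τ / F = 1.767 × 8.37 × 4 / 0.23 = 257.2 mg

(a) 954 mg; (b) 257 mg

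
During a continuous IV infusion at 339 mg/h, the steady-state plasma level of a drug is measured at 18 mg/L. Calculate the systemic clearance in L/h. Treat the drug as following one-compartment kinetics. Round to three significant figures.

At steady state, infusion rate = CL × Css, so CL = rate / Css.
CL = 339 / 18 = 18.83 L/h

18.8 L/h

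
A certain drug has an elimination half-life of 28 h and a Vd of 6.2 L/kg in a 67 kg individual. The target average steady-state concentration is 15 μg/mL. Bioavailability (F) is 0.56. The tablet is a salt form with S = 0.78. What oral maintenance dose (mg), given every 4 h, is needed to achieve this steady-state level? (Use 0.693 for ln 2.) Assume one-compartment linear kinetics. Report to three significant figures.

1410 mg

Vd = 6.2 L/kg × 67 kg = 415.4 L
CL = ln 2 · Vd / t½ = 0.693 × 415.4 / 28 = 10.28 L/h
D = CL × Css × τ / F / S = 10.28 × 15 × 4 / 0.56 / 0.78 = 1412 mg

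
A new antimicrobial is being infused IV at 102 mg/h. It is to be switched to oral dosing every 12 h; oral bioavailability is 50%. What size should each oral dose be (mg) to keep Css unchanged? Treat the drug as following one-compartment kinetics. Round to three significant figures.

2450 mg

To maintain the same Css, the systemic dosing rate must be unchanged: F·D/τ = infusion rate.
D = rate × τ / F = 102 × 12 / 0.5 = 2448 mg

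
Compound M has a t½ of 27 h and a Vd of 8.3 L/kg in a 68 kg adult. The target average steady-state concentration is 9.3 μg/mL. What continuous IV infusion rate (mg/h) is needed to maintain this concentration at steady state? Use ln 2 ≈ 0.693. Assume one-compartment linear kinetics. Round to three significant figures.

Total Vd = 8.3 × 68 = 564.4 L
CL = 0.693 × Vd / t½ = 0.693 × 564.4 / 27 = 14.49 L/h
Infusion rate = CL × Css = 14.49 × 9.3 = 134.8 mg/h

135 mg/h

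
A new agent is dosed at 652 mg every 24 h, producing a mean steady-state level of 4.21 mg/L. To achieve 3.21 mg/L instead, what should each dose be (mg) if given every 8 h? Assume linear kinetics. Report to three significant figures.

With linear kinetics, Css is proportional to dose rate (D/τ) at fixed clearance.
D₂ = D₁ × (Css,target / Css,current) × (τ₂/τ₁) = 652 × (3.21/4.21) × (8/24) = 165.7 mg

166 mg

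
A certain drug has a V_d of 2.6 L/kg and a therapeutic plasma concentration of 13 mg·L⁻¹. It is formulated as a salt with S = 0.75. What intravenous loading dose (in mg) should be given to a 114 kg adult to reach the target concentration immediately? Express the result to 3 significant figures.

5140 mg

Total Vd = 2.6 × 114 = 296.4 L
The loading dose fills Vd to the target concentration.
LD = Vd × C / S = 296.4 × 13.00 / 0.75 = 5138 mg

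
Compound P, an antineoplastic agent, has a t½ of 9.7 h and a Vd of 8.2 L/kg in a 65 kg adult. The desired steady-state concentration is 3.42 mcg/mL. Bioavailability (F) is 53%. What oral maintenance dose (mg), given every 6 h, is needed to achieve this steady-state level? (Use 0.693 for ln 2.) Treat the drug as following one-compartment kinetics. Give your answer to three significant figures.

1470 mg

Vd(total) = 65 kg × 8.2 L/kg = 533.0 L
k = 0.693/9.7 = 0.07144 h⁻¹, so CL = k·Vd = 0.07144 × 533.0 = 38.08 L/h
D = CL × Css × τ / F = 38.08 × 3.42 × 6 / 0.53 = 1474 mg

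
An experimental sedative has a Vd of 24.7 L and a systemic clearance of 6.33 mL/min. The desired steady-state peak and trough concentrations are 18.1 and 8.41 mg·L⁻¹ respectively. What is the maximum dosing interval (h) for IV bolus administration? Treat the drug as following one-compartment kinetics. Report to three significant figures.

CL = 6.33 mL/min = 6.33 × 0.06 = 0.3798 L/h
k = CL / Vd = 0.3798 / 24.70 = 0.01538 h⁻¹
Between IV bolus doses, concentration decays as C = C₀·e^(−kτ), so C_peak/C_trough = e^(kτ).
τ_max = ln(C_peak/C_trough) / k = ln(18.1/8.41) / 0.01538 = 0.7665 / 0.01538 = 49.84 h

49.8 h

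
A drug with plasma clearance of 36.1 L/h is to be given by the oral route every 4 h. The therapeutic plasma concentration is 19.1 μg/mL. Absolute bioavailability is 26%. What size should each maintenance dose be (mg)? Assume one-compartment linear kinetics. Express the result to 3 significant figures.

10600 mg

At steady state, dose per interval replaces the amount cleared in that interval: F·D/τ = CL·Css.
D = CL × Css × τ / F = 36.10 × 19.1 × 4 / 0.26 = 10610 mg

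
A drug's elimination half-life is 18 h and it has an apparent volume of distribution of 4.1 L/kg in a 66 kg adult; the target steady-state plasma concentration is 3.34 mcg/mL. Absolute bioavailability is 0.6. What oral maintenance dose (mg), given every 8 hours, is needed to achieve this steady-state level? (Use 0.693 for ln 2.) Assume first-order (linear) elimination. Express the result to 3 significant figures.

464 mg

Vd(total) = 66 kg × 4.1 L/kg = 270.6 L
CL = ln 2 · Vd / t½ = 0.693 × 270.6 / 18 = 10.42 L/h
D = CL × Css × τ / F = 10.42 × 3.34 × 8 / 0.6 = 464.0 mg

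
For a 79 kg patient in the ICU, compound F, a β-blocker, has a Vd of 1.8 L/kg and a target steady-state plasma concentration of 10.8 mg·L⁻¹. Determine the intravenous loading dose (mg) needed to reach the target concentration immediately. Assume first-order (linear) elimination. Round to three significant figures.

1540 mg

Total Vd = 1.8 × 79 = 142.2 L
LD = Vd × C = 142.2 × 10.80 = 1536 mg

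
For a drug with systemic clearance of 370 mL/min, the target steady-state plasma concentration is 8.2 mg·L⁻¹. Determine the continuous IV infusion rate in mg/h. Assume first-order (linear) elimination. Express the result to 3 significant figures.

182 mg/h

CL = 370 mL/min = 370 × 0.06 = 22.20 L/h
Infusion rate = CL · Css = 22.20 L/h × 8.2 mg/L = 182.0 mg/h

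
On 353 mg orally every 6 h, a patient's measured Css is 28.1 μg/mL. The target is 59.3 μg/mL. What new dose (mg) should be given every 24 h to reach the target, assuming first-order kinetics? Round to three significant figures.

2980 mg

For first-order elimination, Css ∝ F·D/(CL·τ); F and CL are unchanged, so Css ∝ D/τ.
D₂ = D₁ × (Css,target / Css,current) × (τ₂/τ₁) = 353 × (59.3/28.1) × (24/6) = 2980 mg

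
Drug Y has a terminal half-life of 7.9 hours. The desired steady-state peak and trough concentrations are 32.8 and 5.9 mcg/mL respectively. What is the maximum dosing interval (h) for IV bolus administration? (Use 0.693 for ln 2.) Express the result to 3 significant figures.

k = 0.693 / t½ = 0.693 / 7.9 = 0.08772 h⁻¹
Between IV bolus doses, concentration decays as C = C₀·e^(−kτ), so C_peak/C_trough = e^(kτ).
τ_max = ln(C_peak/C_trough) / k = ln(32.8/5.9) / 0.08772 = 1.715 / 0.08772 = 19.55 h

19.6 h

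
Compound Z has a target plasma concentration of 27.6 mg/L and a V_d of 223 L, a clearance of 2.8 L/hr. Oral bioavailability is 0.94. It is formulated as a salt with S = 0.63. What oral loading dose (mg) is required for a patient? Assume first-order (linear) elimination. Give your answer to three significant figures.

The loading dose fills Vd to the target concentration.
LD = Vd × C / F / S = 223.0 × 27.60 / 0.94 / 0.63 = 10390 mg

10400 mg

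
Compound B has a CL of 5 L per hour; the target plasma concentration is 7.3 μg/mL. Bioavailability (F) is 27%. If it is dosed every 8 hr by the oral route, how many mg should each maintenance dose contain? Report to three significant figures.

At steady state, dose per interval replaces the amount cleared in that interval: F·D/τ = CL·Css.
D = CL × Css × τ / F = 5.000 × 7.3 × 8 / 0.27 = 1081 mg

1080 mg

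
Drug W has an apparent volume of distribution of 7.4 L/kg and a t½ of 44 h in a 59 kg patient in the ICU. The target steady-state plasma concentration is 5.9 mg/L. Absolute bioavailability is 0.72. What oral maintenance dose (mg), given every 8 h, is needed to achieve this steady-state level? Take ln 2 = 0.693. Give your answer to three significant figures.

Vd = 7.4 L/kg × 59 kg = 436.6 L
CL = ln 2 · Vd / t½ = 0.693 × 436.6 / 44 = 6.876 L/h
D = CL × Css × τ / F = 6.876 × 5.9 × 8 / 0.72 = 450.8 mg

451 mg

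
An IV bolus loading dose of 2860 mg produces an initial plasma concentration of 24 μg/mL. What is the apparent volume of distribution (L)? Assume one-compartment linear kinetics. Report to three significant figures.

119 L

Immediately after an IV bolus, C₀ = Dose / Vd, so Vd = Dose / C₀.
Vd = 2860 / 24 = 119.2 L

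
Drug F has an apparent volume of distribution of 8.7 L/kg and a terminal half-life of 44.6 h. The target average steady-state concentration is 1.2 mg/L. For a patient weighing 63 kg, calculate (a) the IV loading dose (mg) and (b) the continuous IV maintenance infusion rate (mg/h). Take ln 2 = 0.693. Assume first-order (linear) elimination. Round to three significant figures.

Vd = 8.7 L/kg × 63 kg = 548.1 L
LD = Vd × C = 548.1 × 1.2 = 657.7 mg
CL = 0.693 × Vd / t½ = 0.693 × 548.1 / 44.6 = 8.516 L/h
Infusion rate = CL × Css = 8.516 × 1.2 = 10.22 mg/h

(a) 658 mg; (b) 10.2 mg/h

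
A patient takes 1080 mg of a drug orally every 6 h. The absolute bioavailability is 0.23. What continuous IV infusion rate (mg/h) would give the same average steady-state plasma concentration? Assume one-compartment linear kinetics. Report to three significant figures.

Equivalent systemic input: infusion rate = F·D/τ.
Rate = 0.23 × 1080 / 6 = 41.40 mg/h

41.4 mg/h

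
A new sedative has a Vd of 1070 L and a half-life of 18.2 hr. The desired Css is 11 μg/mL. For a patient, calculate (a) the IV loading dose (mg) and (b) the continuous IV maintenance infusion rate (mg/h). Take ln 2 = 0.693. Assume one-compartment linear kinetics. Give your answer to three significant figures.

(a) 11800 mg; (b) 448 mg/h

LD = Vd × C = 1070 × 11 = 11770 mg
CL = 0.693 × Vd / t½ = 0.693 × 1070 / 18.2 = 40.74 L/h
Infusion rate = CL × Css = 40.74 × 11 = 448.1 mg/h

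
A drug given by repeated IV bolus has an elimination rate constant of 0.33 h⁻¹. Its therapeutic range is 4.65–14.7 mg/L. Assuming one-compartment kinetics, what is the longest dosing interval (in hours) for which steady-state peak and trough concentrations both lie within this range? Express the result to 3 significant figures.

3.49 h

Between IV bolus doses, concentration decays as C = C₀·e^(−kτ), so C_peak/C_trough = e^(kτ).
τ_max = ln(C_peak/C_trough) / k = ln(14.7/4.65) / 0.3300 = 1.151 / 0.3300 = 3.488 h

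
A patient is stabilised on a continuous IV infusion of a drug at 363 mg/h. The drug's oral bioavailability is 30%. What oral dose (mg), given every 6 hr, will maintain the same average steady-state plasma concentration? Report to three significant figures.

To maintain the same Css, the systemic dosing rate must be unchanged: F·D/τ = infusion rate.
D = rate × τ / F = 363 × 6 / 0.3 = 7260 mg

7260 mg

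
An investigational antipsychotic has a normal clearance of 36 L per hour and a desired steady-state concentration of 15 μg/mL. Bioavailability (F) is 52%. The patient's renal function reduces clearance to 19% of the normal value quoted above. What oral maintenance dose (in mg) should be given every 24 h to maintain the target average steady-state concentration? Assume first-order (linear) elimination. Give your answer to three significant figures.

Patient clearance = 0.19 × 36.00 = 6.840 L/h
At steady state, dose per interval replaces the amount cleared in that interval: F·D/τ = CL·Css.
D = CL × Css × τ / F = 6.840 × 15 × 24 / 0.52 = 4735 mg

4740 mg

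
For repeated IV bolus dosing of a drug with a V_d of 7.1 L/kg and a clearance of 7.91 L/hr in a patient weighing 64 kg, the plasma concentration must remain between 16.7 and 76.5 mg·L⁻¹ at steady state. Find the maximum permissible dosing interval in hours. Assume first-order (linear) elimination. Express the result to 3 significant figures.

87.4 h

Vd(total) = 64 kg × 7.1 L/kg = 454.4 L
k = CL / Vd = 7.910 / 454.4 = 0.01741 h⁻¹
Between IV bolus doses, concentration decays as C = C₀·e^(−kτ), so C_peak/C_trough = e^(kτ).
τ_max = ln(C_peak/C_trough) / k = ln(76.5/16.7) / 0.01741 = 1.522 / 0.01741 = 87.42 h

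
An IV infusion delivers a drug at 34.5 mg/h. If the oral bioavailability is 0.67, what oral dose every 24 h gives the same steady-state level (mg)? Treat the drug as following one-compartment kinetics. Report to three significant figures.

To maintain the same Css, the systemic dosing rate must be unchanged: F·D/τ = infusion rate.
D = rate × τ / F = 34.5 × 24 / 0.67 = 1236 mg

1240 mg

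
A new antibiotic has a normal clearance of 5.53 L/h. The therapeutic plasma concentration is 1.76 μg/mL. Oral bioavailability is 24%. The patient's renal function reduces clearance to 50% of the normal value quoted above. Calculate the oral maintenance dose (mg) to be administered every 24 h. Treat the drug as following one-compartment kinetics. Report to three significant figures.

487 mg

Patient clearance = 0.5 × 5.530 = 2.765 L/h
D = CL × Css × τ / F = 2.765 × 1.76 × 24 / 0.24 = 486.6 mg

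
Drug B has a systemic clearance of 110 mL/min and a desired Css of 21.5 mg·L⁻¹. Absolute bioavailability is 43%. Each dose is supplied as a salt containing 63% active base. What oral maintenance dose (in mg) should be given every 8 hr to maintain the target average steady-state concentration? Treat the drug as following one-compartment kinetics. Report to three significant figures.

CL = 110 mL/min × 60/1000 = 6.600 L/h
At steady state, dose per interval replaces the amount cleared in that interval: F·S·D/τ = CL·Css.
D = CL × Css × τ / F / S = 6.600 × 21.5 × 8 / 0.43 / 0.63 = 4190 mg

4190 mg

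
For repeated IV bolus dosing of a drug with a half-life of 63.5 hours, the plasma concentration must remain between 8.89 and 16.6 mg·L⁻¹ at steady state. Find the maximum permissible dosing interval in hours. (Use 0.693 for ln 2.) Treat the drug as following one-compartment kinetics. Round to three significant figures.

k = 0.693 / t½ = 0.693 / 63.5 = 0.01091 h⁻¹
Between IV bolus doses, concentration decays as C = C₀·e^(−kτ), so C_peak/C_trough = e^(kτ).
τ_max = ln(C_peak/C_trough) / k = ln(16.6/8.89) / 0.01091 = 0.6245 / 0.01091 = 57.24 h

57.2 h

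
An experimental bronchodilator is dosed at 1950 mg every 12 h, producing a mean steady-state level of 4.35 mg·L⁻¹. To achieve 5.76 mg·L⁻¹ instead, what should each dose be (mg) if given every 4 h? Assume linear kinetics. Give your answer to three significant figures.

861 mg

With linear kinetics, Css is proportional to dose rate (D/τ) at fixed clearance.
D₂ = D₁ × (Css,target / Css,current) × (τ₂/τ₁) = 1950 × (5.76/4.35) × (4/12) = 860.7 mg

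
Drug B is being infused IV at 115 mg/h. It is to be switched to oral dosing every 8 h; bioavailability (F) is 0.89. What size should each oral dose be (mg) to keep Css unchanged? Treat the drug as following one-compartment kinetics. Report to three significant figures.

To maintain the same Css, the systemic dosing rate must be unchanged: F·D/τ = infusion rate.
D = rate × τ / F = 115 × 8 / 0.89 = 1034 mg

1030 mg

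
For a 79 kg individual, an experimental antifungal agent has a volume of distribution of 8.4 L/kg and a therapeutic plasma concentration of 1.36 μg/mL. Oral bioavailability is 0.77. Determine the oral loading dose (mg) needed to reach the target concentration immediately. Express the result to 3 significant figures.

1170 mg

Vd = 8.4 L/kg × 79 kg = 663.6 L
LD = Vd × C / F = 663.6 × 1.360 / 0.77 = 1172 mg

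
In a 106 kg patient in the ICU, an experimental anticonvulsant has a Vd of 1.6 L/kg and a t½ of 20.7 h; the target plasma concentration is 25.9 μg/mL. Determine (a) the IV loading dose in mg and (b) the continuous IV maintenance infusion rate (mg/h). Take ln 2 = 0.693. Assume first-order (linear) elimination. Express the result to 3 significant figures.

Vd = 1.6 L/kg × 106 kg = 169.6 L
LD = Vd × C = 169.6 × 25.9 = 4393 mg
CL = 0.693 × Vd / t½ = 0.693 × 169.6 / 20.7 = 5.678 L/h
Infusion rate = CL × Css = 5.678 × 25.9 = 147.1 mg/h

(a) 4390 mg; (b) 147 mg/h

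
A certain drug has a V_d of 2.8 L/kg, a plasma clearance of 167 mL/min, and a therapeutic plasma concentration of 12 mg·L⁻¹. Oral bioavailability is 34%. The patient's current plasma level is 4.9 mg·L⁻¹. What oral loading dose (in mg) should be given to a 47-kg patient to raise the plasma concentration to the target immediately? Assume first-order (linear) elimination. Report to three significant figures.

Total Vd = 2.8 × 47 = 131.6 L
Concentration deficit ΔC = 12 − 4.9 = 7.100 mg/L
LD = Vd × ΔC / F = 131.6 × 7.100 / 0.34 = 2748 mg

2750 mg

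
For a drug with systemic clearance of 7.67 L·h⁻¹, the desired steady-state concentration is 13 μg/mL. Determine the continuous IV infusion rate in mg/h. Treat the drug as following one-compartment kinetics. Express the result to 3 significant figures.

99.7 mg/h

Infusion rate = CL · Css = 7.670 L/h × 13 mg/L = 99.71 mg/h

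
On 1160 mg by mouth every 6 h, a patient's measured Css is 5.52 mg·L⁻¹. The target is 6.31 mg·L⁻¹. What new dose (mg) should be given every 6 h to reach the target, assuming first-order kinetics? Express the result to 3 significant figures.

1330 mg

With linear kinetics, Css is proportional to dose rate (D/τ) at fixed clearance.
D₂ = D₁ × (Css,target / Css,current) = 1160 × 6.31/5.52 = 1326 mg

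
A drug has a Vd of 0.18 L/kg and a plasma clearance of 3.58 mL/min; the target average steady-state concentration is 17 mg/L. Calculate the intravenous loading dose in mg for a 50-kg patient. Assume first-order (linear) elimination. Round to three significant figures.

Vd = 0.18 L/kg × 50 kg = 9.000 L
LD = Vd × C = 9.000 × 17.00 = 153.0 mg

153 mg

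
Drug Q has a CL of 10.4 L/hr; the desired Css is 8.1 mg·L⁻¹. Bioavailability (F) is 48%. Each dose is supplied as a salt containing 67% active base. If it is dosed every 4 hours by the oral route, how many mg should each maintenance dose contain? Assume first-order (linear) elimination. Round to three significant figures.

1050 mg

D = CL × Css × τ / F / S = 10.40 × 8.1 × 4 / 0.48 / 0.67 = 1048 mg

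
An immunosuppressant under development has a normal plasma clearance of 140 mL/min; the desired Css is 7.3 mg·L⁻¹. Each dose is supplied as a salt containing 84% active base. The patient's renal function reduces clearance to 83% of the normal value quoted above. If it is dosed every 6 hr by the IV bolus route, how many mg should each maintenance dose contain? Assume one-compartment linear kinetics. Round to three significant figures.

364 mg

Convert clearance: 140 mL/min × 60 min/h ÷ 1000 mL/L = 8.400 L/h
Patient clearance = 0.83 × 8.400 = 6.972 L/h
D = CL × Css × τ / S = 6.972 × 7.3 × 6 / 0.84 = 363.5 mg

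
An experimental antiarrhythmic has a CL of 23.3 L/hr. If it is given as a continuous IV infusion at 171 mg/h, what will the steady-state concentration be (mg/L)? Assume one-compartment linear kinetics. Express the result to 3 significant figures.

Css = rate / CL = 171 / 23.30 = 7.339 mg/L

7.34 mg/L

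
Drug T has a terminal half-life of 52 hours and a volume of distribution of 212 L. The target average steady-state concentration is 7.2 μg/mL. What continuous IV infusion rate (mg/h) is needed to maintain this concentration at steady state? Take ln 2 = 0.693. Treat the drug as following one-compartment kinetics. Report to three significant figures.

20.3 mg/h

CL = 0.693 × Vd / t½ = 0.693 × 212.0 / 52 = 2.825 L/h
Infusion rate = CL × Css = 2.825 × 7.2 = 20.34 mg/h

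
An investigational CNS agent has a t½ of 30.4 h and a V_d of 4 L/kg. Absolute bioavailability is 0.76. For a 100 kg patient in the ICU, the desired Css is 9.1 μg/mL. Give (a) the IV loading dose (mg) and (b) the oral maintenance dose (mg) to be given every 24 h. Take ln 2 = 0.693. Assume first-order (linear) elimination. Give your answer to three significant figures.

(a) 3640 mg; (b) 2620 mg

Vd = 4 L/kg × 100 kg = 400.0 L
LD = Vd × C = 400.0 × 9.1 = 3640 mg
CL = 0.693 × Vd / t½ = 0.693 × 400.0 / 30.4 = 9.118 L/h
D = CL × Css × τ / F = 9.118 × 9.1 × 24 / 0.76 = 2620 mg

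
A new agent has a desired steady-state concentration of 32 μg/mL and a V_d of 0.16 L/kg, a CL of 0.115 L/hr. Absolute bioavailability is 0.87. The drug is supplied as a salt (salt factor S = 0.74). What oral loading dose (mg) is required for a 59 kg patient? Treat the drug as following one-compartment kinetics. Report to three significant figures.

Vd(total) = 59 kg × 0.16 L/kg = 9.440 L
LD = Vd × C / F / S = 9.440 × 32.00 / 0.87 / 0.74 = 469.2 mg

469 mg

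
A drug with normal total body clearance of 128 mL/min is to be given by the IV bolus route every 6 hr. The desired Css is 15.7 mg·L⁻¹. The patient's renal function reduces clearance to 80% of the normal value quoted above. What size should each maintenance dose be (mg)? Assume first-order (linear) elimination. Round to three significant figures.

579 mg

CL = 128 mL/min = 128 × 0.06 = 7.680 L/h
Patient clearance = 0.8 × 7.680 = 6.144 L/h
At steady state, dose per interval replaces the amount cleared in that interval: D/τ = CL·Css.
D = CL × Css × τ = 6.144 × 15.7 × 6 = 578.8 mg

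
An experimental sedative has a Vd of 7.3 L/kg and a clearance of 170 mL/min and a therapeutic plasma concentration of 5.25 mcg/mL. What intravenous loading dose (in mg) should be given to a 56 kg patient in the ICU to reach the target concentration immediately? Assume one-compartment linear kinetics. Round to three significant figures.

Total Vd = 7.3 × 56 = 408.8 L
LD = Vd × C = 408.8 × 5.250 = 2146 mg

2150 mg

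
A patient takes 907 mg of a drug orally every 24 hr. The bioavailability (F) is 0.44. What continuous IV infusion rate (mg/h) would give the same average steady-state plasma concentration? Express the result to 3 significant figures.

16.6 mg/h

Equivalent systemic input: infusion rate = F·D/τ.
Rate = 0.44 × 907 / 24 = 16.63 mg/h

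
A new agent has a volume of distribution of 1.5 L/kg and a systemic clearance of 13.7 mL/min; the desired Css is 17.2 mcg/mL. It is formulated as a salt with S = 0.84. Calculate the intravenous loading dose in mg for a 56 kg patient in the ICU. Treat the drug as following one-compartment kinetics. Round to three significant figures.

1720 mg

Total Vd = 1.5 × 56 = 84.00 L
LD = Vd × C / S = 84.00 × 17.20 / 0.84 = 1720 mg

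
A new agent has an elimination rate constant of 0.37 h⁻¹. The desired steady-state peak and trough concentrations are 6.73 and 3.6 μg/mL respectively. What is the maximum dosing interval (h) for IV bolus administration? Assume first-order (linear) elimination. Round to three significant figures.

Between IV bolus doses, concentration decays as C = C₀·e^(−kτ), so C_peak/C_trough = e^(kτ).
τ_max = ln(C_peak/C_trough) / k = ln(6.73/3.6) / 0.3700 = 0.6256 / 0.3700 = 1.691 h

1.69 h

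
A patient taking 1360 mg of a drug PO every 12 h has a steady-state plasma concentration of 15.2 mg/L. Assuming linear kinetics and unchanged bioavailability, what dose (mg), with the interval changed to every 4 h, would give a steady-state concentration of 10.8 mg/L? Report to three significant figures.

322 mg

With linear kinetics, Css is proportional to dose rate (D/τ) at fixed clearance.
D₂ = D₁ × (Css,target / Css,current) × (τ₂/τ₁) = 1360 × (10.8/15.2) × (4/12) = 322.1 mg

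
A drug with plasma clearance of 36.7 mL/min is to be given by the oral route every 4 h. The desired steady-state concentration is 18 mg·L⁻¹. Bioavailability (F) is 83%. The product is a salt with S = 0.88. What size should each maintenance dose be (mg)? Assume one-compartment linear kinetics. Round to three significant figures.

CL = 36.7 mL/min × 60/1000 = 2.202 L/h
At steady state, dose per interval replaces the amount cleared in that interval: F·S·D/τ = CL·Css.
D = CL × Css × τ / F / S = 2.202 × 18 × 4 / 0.83 / 0.88 = 217.1 mg

217 mg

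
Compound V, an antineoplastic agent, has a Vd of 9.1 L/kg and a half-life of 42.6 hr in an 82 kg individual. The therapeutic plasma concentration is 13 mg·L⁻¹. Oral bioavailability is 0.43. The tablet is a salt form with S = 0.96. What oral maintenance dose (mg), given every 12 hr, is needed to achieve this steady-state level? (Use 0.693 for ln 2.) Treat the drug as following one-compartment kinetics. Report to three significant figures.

Total Vd = 9.1 × 82 = 746.2 L
CL = ln 2 · Vd / t½ = 0.693 × 746.2 / 42.6 = 12.14 L/h
D = CL × Css × τ / F / S = 12.14 × 13 × 12 / 0.43 / 0.96 = 4588 mg

4590 mg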